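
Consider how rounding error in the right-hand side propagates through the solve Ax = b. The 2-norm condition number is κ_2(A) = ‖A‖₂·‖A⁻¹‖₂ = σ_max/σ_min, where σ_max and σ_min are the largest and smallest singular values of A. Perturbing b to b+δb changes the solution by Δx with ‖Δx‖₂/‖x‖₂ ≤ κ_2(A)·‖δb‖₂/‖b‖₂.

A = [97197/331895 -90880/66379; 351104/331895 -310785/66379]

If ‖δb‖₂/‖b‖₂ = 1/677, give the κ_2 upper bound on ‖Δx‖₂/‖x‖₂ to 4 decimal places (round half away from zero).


AᵀA = [5308851025/4406171641 -23590224000/4406171641; -23590224000/4406171641 104846490625/4406171641]; tr = 65529650/2621161, det = 15625/2621161
λ_max, λ_min = (65529650/2621161 ± √4293971206560000/6870484987921)/2 = 25, 625/2621161
κ_2(A) = √(λ_max/λ_min) = √(25 / (625/2621161)) = 323.8000
perturbation bound = 323.8000·1/677 = 0.4783

0.4783


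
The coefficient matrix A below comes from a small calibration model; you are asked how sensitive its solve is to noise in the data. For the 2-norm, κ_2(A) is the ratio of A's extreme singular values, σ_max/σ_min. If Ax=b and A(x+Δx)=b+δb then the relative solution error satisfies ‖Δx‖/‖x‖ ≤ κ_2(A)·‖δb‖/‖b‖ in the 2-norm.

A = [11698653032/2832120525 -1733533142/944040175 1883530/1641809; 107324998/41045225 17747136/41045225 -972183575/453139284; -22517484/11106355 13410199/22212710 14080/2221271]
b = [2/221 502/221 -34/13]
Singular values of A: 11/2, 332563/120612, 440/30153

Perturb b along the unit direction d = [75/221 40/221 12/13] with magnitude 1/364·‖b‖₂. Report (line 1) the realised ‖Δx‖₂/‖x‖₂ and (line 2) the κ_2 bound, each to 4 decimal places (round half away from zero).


largest singular value 11/2, smallest 440/30153
condition number: (11/2) ÷ (440/30153) = 376.9125
bound on ‖Δx‖/‖x‖: κ·ε = 376.9125·1/364 = 1.0355
solve Ax = b  →  x = [-33.4170 -115.8712 -65.1384]
‖b‖₂ = 3.4641 and ‖x‖₂ = 137.0615
re-solving with b+δb shifts x by Δx of norm 0.6522
dividing the unrounded norms, ‖Δx‖/‖x‖ = 0.0048
realised/bound (from unrounded values) ≈ 0.0046

0.0048
1.0355


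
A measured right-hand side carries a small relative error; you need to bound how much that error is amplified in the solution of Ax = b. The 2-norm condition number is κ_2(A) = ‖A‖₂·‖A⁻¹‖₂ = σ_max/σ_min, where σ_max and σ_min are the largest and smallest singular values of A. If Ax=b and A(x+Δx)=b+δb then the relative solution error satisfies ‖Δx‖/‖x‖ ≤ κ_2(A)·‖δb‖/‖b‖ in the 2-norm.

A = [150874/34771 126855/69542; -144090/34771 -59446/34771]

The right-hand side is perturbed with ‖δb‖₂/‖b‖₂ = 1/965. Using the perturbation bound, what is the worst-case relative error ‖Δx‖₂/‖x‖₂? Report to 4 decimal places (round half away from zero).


AᵀA = [51753736/1437601 21563775/1437601; 21563775/1437601 35942329/5750404]; tr = 242957273/5750404, det = 28561/1437601
solving λ² − 242957273/5750404·λ + 28561/1437601 = 0 gives λ = 169/4, 676/1437601
κ_2(A) = √(λ_max/λ_min) = √((169/4) / (676/1437601)) = 299.7500
worst-case relative error ≤ 299.7500 × 1/965 = 0.3106

0.3106


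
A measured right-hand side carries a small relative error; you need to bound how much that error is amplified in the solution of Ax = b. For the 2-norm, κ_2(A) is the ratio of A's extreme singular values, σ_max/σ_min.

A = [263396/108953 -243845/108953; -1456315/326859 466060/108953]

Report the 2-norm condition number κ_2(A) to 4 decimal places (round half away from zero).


AᵀA = [9499136521/369677529 -3015271840/123225843; -3015271840/123225843 957343625/41075281]; tr = 21540106/439569, det = 60025/439569
λ_max, λ_min = (21540106/439569 ± √463870625974336/193220905761)/2 = 49, 1225/439569
σ_max=√49=7, σ_min=√(1225/439569)=(35/663) → κ = 132.6000

132.6000


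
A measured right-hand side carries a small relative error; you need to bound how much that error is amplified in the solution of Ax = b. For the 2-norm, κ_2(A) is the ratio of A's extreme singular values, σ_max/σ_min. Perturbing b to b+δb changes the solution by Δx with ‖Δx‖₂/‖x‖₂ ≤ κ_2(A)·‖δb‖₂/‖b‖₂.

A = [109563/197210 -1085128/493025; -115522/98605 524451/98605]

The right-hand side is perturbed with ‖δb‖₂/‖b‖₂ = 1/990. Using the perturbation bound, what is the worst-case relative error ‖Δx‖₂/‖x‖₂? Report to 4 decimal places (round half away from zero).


0.0934

AᵀA = [77379149/46025780 -2144219418/287661125; -2144219418/287661125 47655171961/1438305625]; tr = 119151149/3422500, det = 12117361/85562500
solving λ² − 119151149/3422500·λ + 12117361/85562500 = 0 gives λ = 3481/100, 3481/855625
κ_2(A) = √(λ_max/λ_min) = √((3481/100) / (3481/855625)) = 92.5000
κ_2(A)·‖δb‖/‖b‖ = 0.0934


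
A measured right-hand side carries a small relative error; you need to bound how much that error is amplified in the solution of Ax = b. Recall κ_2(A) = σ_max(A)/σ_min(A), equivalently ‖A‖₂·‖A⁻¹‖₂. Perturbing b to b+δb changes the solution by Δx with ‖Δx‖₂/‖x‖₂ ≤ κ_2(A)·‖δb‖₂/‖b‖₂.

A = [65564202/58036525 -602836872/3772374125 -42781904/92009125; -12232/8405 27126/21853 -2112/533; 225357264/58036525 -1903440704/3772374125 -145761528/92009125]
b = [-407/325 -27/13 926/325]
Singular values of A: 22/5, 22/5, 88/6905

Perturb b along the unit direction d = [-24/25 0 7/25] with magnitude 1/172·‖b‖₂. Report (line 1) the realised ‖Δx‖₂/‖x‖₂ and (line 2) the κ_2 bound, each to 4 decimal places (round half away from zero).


0.0109
2.0073

from the listed singular values, σ₁ = 22/5, σ_n = 88/6905
κ = σ_max/σ_min = (22/5)/(88/6905) = 345.2500
bound on ‖Δx‖/‖x‖: κ·ε = 345.2500·1/172 = 2.0073
solve Ax = b  →  x = [34.2625 149.1716 34.6702]
‖b‖₂ = 3.7417 and ‖x‖₂ = 156.9335
δb = ε·‖b‖·d = [-0.0209 0.0000 0.0061]; solving A·Δx = δb gives ‖Δx‖ = 1.7069
realised ‖Δx‖/‖x‖ = 0.0109
tightness: 0.0109 against a bound of 2.0073 (unrounded ratio ≈ 0.0054)


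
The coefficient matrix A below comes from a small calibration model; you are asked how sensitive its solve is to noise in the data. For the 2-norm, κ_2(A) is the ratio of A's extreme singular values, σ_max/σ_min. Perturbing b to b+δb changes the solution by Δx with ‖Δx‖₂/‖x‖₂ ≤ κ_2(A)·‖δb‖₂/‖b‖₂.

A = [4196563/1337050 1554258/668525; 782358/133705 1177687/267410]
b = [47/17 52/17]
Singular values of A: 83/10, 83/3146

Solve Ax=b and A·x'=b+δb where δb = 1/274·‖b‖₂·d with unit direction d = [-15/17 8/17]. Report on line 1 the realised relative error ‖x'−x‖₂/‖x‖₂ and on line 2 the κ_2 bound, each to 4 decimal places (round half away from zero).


0.0150
1.1482

from the listed singular values, σ₁ = 83/10, σ_n = 83/3146
condition number: (83/10) ÷ (83/3146) = 314.6000
bound on ‖Δx‖/‖x‖: κ·ε = 314.6000·1/274 = 1.1482
solve Ax = b  →  x = [23.1277 -30.0337]
2-norm of b is 4.1231; of x, 37.9067
δb = ε·‖b‖·d = [-0.0133 0.0071]; solving A·Δx = δb gives ‖Δx‖ = 0.5704
dividing the unrounded norms, ‖Δx‖/‖x‖ = 0.0150
so the bound overstates the realised error by a factor of ≈ 76.3079 (computed from the unrounded values)


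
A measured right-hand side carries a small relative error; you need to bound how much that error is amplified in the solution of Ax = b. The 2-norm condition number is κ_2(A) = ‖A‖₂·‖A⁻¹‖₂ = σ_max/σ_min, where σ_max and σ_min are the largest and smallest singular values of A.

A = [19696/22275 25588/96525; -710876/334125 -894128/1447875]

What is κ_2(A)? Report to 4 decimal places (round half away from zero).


form AᵀA = [592629480976/111639515625 57616147456/37213171875; 57616147456/37213171875 5602264336/12404390625] with trace 1028879776/178623225 and determinant 256/793881
char-poly roots: 144/25 and 400/7144929
so κ_2 = √((144/25) / (400/7144929)) = 320.7600

320.7600


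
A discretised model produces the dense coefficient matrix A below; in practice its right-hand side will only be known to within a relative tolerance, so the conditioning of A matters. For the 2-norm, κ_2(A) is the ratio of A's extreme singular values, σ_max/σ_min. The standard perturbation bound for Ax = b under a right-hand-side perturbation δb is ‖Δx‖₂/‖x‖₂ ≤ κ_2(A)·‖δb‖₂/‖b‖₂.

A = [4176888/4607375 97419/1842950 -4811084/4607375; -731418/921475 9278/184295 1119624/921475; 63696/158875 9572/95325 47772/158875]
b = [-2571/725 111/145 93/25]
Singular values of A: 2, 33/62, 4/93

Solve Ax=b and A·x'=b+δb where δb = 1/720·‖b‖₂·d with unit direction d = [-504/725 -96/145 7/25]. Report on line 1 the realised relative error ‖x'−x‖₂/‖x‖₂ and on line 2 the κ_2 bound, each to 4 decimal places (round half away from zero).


0.0024
0.0646

σ_max = 2, σ_min = 4/93
κ = σ_max/σ_min = 2/(4/93) = 46.5000
worst-case relative error ≤ 46.5000 × 1/720 = 0.0646
solve Ax = b  →  x = [15.7479 -66.8115 13.6859]
2-norm of b is 5.1962; of x, 69.9934
δb = ε·‖b‖·d = [-0.0050 -0.0048 0.0020]; solving A·Δx = δb gives ‖Δx‖ = 0.1678
dividing the unrounded norms, ‖Δx‖/‖x‖ = 0.0024
tightness: 0.0024 against a bound of 0.0646 (unrounded ratio ≈ 0.0371)


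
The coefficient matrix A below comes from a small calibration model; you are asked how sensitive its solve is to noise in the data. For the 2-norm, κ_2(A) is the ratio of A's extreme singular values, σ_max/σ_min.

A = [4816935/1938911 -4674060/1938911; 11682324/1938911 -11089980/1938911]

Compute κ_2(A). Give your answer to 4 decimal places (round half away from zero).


257.1500

AᵀA = [944849448729/22244827609 -899830666980/22244827609; -899830666980/22244827609 857008836000/22244827609]; tr = 2142518769/26450449, det = 2624400/26450449
eigenvalues of AᵀA: λ = (tr ± √(tr²−4·det))/2 = 81, 32400/26450449
κ_2(A) = √(λ_max/λ_min) = √(81 / (32400/26450449)) = 257.1500


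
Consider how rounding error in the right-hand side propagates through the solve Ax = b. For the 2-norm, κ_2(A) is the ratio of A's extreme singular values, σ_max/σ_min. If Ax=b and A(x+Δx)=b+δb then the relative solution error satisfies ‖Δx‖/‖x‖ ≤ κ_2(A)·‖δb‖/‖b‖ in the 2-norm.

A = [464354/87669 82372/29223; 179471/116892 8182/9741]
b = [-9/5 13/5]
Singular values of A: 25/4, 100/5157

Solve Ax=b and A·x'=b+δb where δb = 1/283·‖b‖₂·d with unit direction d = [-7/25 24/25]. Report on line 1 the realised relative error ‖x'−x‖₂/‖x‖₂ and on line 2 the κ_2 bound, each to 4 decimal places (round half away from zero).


0.0037
1.1389

from the listed singular values, σ₁ = 25/4, σ_n = 100/5157
condition number: (25/4) ÷ (100/5157) = 322.3125
bound on ‖Δx‖/‖x‖: κ·ε = 322.3125·1/283 = 1.1389
solve Ax = b  →  x = [-72.9459 136.4335]
2-norm of b is 3.1623; of x, 154.7101
re-solving with b+δb shifts x by Δx of norm 0.5762
realised ‖Δx‖/‖x‖ = 0.0037
so the bound overstates the realised error by a factor of ≈ 305.7726 (computed from the unrounded values)


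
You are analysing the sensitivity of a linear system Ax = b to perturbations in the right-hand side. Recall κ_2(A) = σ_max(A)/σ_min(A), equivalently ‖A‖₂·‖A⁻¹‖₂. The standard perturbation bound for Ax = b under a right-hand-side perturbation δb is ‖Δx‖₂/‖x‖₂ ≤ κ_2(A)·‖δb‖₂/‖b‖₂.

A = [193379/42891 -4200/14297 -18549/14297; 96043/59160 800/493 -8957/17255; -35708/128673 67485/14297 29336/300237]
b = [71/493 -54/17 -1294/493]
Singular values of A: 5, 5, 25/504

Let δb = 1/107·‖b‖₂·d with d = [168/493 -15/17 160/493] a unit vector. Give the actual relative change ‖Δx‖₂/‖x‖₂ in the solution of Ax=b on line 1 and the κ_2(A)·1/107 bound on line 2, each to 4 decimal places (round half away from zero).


0.0193
0.9421

σ_max = 5, σ_min = 25/504
condition number: 5 ÷ (25/504) = 100.8000
worst-case relative error ≤ 100.8000 × 1/107 = 0.9421
solve Ax = b  →  x = [11.1373 -0.7034 38.7516]
2-norm of b is 4.1231; of x, 40.3264
re-solving with b+δb shifts x by Δx of norm 0.7768
relative error = 0.0193
tightness: 0.0193 against a bound of 0.9421 (unrounded ratio ≈ 0.0204)


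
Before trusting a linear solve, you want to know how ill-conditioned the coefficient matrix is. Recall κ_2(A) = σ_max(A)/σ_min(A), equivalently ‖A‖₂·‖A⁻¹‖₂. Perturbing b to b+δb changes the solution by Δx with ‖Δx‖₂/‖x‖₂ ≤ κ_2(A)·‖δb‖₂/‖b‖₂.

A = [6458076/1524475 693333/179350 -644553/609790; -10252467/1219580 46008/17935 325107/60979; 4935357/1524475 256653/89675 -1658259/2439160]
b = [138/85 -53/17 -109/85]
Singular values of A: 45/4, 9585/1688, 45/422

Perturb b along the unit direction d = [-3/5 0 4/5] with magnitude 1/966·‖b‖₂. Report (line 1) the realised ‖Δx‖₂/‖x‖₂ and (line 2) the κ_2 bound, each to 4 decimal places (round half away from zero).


0.0019
0.1092

σ_max = 45/4, σ_min = 45/422
κ_2(A) = (45/4) / (45/422) = 105.5000
perturbation bound = 105.5000·1/966 = 0.1092
solve Ax = b  →  x = [-8.2610 5.0825 -16.0561]
‖b‖₂ = 3.7417 and ‖x‖₂ = 18.7583
δb = ε·‖b‖·d = [-0.0023 0.0000 0.0031]; solving A·Δx = δb gives ‖Δx‖ = 0.0363
realised ‖Δx‖/‖x‖ = 0.0019
so the bound overstates the realised error by a factor of ≈ 56.4003 (computed from the unrounded values)


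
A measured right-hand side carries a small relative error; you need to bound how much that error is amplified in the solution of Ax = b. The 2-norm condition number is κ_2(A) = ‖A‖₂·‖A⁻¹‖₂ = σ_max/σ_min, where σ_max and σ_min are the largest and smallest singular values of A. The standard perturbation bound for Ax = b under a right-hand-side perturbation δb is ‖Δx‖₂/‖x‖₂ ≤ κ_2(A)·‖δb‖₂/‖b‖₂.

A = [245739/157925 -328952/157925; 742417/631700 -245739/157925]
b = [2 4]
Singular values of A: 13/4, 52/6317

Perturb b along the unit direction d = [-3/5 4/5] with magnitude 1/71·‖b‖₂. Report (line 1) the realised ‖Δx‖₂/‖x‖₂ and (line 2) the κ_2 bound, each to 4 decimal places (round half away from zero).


0.0315
5.5607

from the listed singular values, σ₁ = 13/4, σ_n = 52/6317
κ_2(A) = (13/4) / (52/6317) = 394.8125
worst-case relative error ≤ 394.8125 × 1/71 = 5.5607
solve Ax = b  →  x = [195.1077 144.7923]
‖b‖ = 4.4721, ‖x‖ = 242.9647
with δb = [-0.0378 0.0504], A·Δx = δb → ‖Δx‖ = 7.6518
relative error = 0.0315
realised/bound (from unrounded values) ≈ 0.0057


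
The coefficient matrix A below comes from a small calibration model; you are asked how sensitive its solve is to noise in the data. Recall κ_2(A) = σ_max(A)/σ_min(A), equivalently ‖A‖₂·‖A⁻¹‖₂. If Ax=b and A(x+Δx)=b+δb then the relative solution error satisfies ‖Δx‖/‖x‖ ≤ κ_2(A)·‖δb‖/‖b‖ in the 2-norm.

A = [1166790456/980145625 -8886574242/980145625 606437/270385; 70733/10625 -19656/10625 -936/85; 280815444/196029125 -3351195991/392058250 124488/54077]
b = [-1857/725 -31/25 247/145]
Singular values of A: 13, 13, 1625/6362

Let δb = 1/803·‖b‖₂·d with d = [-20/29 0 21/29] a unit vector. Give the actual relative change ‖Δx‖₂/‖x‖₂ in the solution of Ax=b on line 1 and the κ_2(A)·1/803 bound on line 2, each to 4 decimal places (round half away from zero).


largest singular value 13, smallest 1625/6362
κ_2(A) = 13 / (1625/6362) = 50.8960
perturbation bound = 50.8960·1/803 = 0.0634
solve Ax = b  →  x = [9.8926 2.9655 5.5950]
2-norm of b is 3.3166; of x, 11.7457
re-solving with b+δb shifts x by Δx of norm 0.0162
dividing the unrounded norms, ‖Δx‖/‖x‖ = 0.0014
realised/bound (from unrounded values) ≈ 0.0217

0.0014
0.0634


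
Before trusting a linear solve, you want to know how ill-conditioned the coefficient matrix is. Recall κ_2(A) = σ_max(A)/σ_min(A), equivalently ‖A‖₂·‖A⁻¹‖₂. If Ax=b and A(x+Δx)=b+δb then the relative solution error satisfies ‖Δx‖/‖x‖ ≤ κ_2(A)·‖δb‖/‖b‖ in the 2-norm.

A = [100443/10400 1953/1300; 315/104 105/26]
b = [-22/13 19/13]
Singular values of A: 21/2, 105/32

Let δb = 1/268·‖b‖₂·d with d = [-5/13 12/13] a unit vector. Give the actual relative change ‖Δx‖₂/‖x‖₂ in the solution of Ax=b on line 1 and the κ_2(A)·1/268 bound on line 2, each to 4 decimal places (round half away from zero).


0.0041
0.0119

largest singular value 21/2, smallest 105/32
condition number: (21/2) ÷ (105/32) = 3.2000
bound on ‖Δx‖/‖x‖: κ·ε = 3.2000·1/268 = 0.0119
solve Ax = b  →  x = [-0.2621 0.5585]
2-norm of b is 2.2361; of x, 0.6169
re-solving with b+δb shifts x by Δx of norm 0.0025
realised ‖Δx‖/‖x‖ = 0.0041
realised/bound (from unrounded values) ≈ 0.3452


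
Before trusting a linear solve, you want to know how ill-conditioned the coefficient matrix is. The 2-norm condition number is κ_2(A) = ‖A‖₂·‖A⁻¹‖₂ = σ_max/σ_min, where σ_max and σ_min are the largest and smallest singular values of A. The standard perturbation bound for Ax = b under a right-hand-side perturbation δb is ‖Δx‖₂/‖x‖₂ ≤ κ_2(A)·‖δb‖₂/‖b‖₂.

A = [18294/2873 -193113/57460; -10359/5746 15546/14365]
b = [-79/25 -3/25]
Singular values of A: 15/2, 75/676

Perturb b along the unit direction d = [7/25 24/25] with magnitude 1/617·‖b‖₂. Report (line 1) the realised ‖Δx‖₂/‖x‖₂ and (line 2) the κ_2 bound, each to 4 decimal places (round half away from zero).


0.0051
0.1096

σ_max = 15/2, σ_min = 75/676
κ_2(A) = (15/2) / (75/676) = 67.6000
κ_2(A)·‖δb‖/‖b‖ = 0.1096
solve Ax = b  →  x = [-4.5945 -7.7647]
‖b‖ = 3.1623, ‖x‖ = 9.0222
Δx = A⁻¹·δb where δb = 1/617·3.1623·d; ‖Δx‖ = 0.0462
realised ‖Δx‖/‖x‖ = 0.0051
realised/bound (from unrounded values) ≈ 0.0467


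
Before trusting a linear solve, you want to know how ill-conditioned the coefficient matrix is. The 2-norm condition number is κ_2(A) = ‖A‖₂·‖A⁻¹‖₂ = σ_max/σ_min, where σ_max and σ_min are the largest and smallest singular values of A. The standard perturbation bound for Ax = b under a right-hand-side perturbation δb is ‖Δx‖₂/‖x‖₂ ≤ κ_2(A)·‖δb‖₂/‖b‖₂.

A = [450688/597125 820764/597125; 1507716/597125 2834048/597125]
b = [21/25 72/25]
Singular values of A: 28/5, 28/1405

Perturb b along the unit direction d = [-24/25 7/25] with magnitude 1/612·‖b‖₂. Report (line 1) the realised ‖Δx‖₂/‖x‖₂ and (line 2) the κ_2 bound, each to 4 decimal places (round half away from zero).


0.4592
0.4592

σ_max = 28/5, σ_min = 28/1405
κ = σ_max/σ_min = (28/5)/(28/1405) = 281.0000
κ_2(A)·‖δb‖/‖b‖ = 0.4592
solve Ax = b  →  x = [0.2521 0.4727]
2-norm of b is 3.0000; of x, 0.5357
with δb = [-0.0047 0.0014], A·Δx = δb → ‖Δx‖ = 0.2460
realised ‖Δx‖/‖x‖ = 0.4592
tightness: 0.4592 against a bound of 0.4592; the bound is attained (ratio 1)


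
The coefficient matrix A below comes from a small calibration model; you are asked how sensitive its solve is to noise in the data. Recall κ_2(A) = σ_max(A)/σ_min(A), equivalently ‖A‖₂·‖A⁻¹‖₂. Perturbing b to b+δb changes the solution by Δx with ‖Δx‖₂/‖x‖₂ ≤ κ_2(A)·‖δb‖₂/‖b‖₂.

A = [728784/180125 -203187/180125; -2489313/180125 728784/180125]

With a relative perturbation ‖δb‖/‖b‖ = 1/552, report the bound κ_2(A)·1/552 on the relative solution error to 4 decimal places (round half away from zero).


AᵀA = [10764488529/51912025 -3139601472/51912025; -3139601472/51912025 915857721/51912025]; tr = 467213850/2076481, det = 1265625/2076481
char-poly roots: 225 and 5625/2076481
κ = σ_max/σ_min = 15/(75/1441) = 288.2000
κ_2(A)·‖δb‖/‖b‖ = 0.5221

0.5221


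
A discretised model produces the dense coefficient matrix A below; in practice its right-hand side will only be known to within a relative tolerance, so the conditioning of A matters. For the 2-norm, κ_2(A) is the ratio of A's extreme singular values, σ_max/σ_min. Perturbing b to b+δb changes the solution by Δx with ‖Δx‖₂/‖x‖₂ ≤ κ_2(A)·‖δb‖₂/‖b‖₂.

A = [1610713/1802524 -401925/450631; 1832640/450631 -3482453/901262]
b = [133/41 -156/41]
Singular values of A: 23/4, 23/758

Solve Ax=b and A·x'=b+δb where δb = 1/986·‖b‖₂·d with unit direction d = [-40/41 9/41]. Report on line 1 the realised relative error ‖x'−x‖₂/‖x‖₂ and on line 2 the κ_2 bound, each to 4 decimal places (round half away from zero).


0.0013
0.1922

largest singular value 23/4, smallest 23/758
κ = σ_max/σ_min = (23/4)/(23/758) = 189.5000
worst-case relative error ≤ 189.5000 × 1/986 = 0.1922
solve Ax = b  →  x = [-91.2924 -95.1004]
2-norm of b is 5.0000; of x, 131.8271
re-solving with b+δb shifts x by Δx of norm 0.1671
dividing the unrounded norms, ‖Δx‖/‖x‖ = 0.0013
realised/bound (from unrounded values) ≈ 0.0066


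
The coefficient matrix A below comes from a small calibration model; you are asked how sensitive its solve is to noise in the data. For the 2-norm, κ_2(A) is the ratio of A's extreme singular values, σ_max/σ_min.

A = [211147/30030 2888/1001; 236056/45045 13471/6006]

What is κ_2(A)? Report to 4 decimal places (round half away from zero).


M = AᵀA = [24965489641/324648324 866804320/27054027; 866804320/27054027 481727425/36072036]. tr(M)=86689457/960498, det(M)=3258025/7683984
eigenvalues of AᵀA: λ = (tr ± √(tr²−4·det))/2 = 361/4, 9025/1920996
κ_2(A) = √(λ_max/λ_min) = √((361/4) / (9025/1920996)) = 138.6000

138.6000


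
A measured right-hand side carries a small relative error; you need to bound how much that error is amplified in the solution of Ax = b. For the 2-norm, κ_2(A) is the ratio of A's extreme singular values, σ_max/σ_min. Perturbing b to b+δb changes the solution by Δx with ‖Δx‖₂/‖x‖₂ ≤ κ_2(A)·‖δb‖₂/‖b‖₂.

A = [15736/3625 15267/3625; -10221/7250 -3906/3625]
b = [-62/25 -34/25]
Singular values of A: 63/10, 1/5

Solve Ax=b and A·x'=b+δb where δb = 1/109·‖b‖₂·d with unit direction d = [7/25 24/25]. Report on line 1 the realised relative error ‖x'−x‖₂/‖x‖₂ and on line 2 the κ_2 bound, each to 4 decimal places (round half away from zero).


largest singular value 63/10, smallest 1/5
κ_2(A) = (63/10) / (1/5) = 31.5000
perturbation bound = 31.5000·1/109 = 0.2890
solve Ax = b  →  x = [6.6667 -7.4603]
2-norm of b is 2.8284; of x, 10.0050
δb = ε·‖b‖·d = [0.0073 0.0249]; solving A·Δx = δb gives ‖Δx‖ = 0.1297
relative error = 0.0130
so the bound overstates the realised error by a factor of ≈ 22.2851 (computed from the unrounded values)

0.0130
0.2890


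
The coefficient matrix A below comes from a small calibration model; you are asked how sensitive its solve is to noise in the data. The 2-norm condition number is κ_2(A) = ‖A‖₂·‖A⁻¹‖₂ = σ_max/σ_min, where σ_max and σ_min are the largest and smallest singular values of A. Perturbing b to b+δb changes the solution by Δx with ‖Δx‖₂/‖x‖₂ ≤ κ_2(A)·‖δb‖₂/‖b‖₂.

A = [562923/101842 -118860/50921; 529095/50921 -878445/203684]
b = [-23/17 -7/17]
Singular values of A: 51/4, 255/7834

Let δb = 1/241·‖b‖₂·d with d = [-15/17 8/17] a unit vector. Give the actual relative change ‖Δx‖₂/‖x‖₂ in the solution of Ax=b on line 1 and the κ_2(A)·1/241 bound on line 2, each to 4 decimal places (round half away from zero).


largest singular value 51/4, smallest 255/7834
κ_2(A) = (51/4) / (255/7834) = 391.7000
worst-case relative error ≤ 391.7000 × 1/241 = 1.6253
solve Ax = b  →  x = [11.7436 28.3885]
2-norm of b is 1.4142; of x, 30.7217
re-solving with b+δb shifts x by Δx of norm 0.1803
dividing the unrounded norms, ‖Δx‖/‖x‖ = 0.0059
so the bound overstates the realised error by a factor of ≈ 276.9746 (computed from the unrounded values)

0.0059
1.6253


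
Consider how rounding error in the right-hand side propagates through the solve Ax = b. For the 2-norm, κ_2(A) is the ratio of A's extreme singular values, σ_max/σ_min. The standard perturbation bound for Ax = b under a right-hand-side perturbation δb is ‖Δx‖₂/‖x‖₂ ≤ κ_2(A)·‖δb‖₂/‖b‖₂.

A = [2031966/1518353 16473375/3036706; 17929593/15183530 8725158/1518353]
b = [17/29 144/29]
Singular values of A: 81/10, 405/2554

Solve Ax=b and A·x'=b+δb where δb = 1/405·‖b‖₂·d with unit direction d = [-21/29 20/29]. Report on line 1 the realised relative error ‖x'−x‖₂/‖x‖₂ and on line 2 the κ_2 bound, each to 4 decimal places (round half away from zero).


0.0041
0.1261

σ_max = 81/10, σ_min = 405/2554
condition number: (81/10) ÷ (405/2554) = 51.0800
perturbation bound = 51.0800·1/405 = 0.1261
solve Ax = b  →  x = [-18.3487 4.6346]
2-norm of b is 5.0000; of x, 18.9250
re-solving with b+δb shifts x by Δx of norm 0.0779
relative error = 0.0041
so the bound overstates the realised error by a factor of ≈ 30.6584 (computed from the unrounded values)


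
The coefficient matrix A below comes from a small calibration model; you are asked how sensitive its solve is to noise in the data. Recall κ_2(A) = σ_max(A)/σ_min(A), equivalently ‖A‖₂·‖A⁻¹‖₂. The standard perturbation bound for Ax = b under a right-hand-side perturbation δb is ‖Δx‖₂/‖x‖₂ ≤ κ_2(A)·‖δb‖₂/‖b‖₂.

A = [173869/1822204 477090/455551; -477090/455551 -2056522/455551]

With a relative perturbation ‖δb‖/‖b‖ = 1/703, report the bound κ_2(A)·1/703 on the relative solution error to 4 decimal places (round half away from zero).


M = AᵀA = [2184454681/1975269136 1192009365/246908642; 1192009365/246908642 2651337064/123454321]. tr(M)=26535305/1175056, det(M)=130321/293764
solving λ² − 26535305/1175056·λ + 130321/293764 = 0 gives λ = 361/16, 1444/73441
κ = σ_max/σ_min = (19/4)/(38/271) = 33.8750
worst-case relative error ≤ 33.8750 × 1/703 = 0.0482

0.0482


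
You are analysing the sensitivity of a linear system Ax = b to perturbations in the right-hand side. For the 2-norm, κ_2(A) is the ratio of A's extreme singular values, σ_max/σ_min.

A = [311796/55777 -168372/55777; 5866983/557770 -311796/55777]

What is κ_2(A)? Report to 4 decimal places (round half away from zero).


AᵀA = [152744512401/1076496100 -4073147046/53824805; -4073147046/53824805 434484000/10764961]; tr = 678868209/3724900, det = 236196/931225
solving λ² − 678868209/3724900·λ + 236196/931225 = 0 gives λ = 729/4, 1296/931225
σ_max=√(729/4)=(27/2), σ_min=√(1296/931225)=(36/965) → κ = 361.8750

361.8750


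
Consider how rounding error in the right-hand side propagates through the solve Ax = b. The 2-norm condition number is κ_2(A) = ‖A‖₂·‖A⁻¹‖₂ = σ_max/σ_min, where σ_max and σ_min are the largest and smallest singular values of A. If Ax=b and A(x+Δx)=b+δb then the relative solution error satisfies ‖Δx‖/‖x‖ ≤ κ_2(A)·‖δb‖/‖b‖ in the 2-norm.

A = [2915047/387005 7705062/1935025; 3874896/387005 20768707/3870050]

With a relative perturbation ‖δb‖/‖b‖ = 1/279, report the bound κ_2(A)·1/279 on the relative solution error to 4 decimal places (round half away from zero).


form AᵀA = [940492720921/5990914801 2507956308306/29954574005; 2507956308306/29954574005 26752444485889/599091480100] with trace 417999019301/2072980900 and determinant 25411681/82919236
char-poly roots: 5041/25 and 126025/82919236
σ_max=√(5041/25)=(71/5), σ_min=√(126025/82919236)=(355/9106) → κ = 364.2400
perturbation bound = 364.2400·1/279 = 1.3055

1.3055


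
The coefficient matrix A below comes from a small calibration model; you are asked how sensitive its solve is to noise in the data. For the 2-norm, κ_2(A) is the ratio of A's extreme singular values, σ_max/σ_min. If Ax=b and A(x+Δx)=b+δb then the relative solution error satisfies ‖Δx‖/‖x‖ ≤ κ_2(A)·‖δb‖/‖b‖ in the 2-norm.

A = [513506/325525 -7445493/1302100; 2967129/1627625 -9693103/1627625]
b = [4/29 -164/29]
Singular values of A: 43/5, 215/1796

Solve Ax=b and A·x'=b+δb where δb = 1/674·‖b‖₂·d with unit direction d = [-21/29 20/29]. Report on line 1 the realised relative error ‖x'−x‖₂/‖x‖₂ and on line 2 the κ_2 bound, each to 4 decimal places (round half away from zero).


0.0021
0.1066

largest singular value 43/5, smallest 215/1796
κ_2(A) = (43/5) / (215/1796) = 71.8400
κ_2(A)·‖δb‖/‖b‖ = 0.1066
solve Ax = b  →  x = [-32.2076 -8.9094]
‖b‖₂ = 5.6569 and ‖x‖₂ = 33.4172
re-solving with b+δb shifts x by Δx of norm 0.0701
dividing the unrounded norms, ‖Δx‖/‖x‖ = 0.0021
so the bound overstates the realised error by a factor of ≈ 50.8035 (computed from the unrounded values)


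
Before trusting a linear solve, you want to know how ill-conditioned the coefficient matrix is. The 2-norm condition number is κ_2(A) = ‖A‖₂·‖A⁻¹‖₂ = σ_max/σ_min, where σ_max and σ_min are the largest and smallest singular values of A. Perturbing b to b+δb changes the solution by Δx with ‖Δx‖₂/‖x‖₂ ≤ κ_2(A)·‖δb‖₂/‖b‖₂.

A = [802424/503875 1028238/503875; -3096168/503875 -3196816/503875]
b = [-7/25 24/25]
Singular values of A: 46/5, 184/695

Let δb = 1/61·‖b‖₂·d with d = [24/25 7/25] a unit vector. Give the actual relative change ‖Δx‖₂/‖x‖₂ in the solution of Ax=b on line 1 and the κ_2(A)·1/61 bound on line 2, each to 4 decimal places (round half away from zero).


largest singular value 46/5, smallest 184/695
condition number: (46/5) ÷ (184/695) = 34.7500
κ_2(A)·‖δb‖/‖b‖ = 0.5697
solve Ax = b  →  x = [-0.0750 -0.0787]
‖b‖₂ = 1.0000 and ‖x‖₂ = 0.1087
Δx = A⁻¹·δb where δb = 1/61·1.0000·d; ‖Δx‖ = 0.0619
realised ‖Δx‖/‖x‖ = 0.5697
tightness: 0.5697 against a bound of 0.5697; the bound is attained (ratio 1)

0.5697
0.5697


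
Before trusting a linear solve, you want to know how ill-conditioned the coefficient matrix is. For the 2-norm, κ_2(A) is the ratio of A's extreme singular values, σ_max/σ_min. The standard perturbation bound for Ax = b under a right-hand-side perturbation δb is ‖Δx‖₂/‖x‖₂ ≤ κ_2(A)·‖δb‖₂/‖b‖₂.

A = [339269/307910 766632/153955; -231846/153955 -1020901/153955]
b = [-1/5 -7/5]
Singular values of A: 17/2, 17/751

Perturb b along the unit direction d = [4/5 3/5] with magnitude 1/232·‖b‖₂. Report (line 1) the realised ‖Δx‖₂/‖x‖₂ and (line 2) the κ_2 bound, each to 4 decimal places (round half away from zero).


0.0061
1.6185

largest singular value 17/2, smallest 17/751
κ_2(A) = (17/2) / (17/751) = 375.5000
perturbation bound = 375.5000·1/232 = 1.6185
solve Ax = b  →  x = [43.1248 -9.5825]
‖b‖₂ = 1.4142 and ‖x‖₂ = 44.1766
with δb = [0.0049 0.0037], A·Δx = δb → ‖Δx‖ = 0.2693
realised ‖Δx‖/‖x‖ = 0.0061
so the bound overstates the realised error by a factor of ≈ 265.5195 (computed from the unrounded values)


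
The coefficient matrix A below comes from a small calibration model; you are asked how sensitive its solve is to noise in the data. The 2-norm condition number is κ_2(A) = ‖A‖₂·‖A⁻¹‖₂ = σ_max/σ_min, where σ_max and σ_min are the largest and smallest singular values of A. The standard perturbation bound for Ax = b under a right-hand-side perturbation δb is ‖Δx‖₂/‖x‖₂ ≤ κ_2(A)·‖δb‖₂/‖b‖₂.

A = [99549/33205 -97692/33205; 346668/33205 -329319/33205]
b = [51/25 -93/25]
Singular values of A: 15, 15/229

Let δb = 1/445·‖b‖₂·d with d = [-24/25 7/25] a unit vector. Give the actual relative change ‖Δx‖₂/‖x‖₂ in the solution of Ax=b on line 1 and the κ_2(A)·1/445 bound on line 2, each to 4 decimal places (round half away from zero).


σ_max = 15, σ_min = 15/229
condition number: 15 ÷ (15/229) = 229.0000
worst-case relative error ≤ 229.0000 × 1/445 = 0.5146
solve Ax = b  →  x = [-31.7310 -33.0276]
‖b‖ = 4.2426, ‖x‖ = 45.8004
re-solving with b+δb shifts x by Δx of norm 0.1456
dividing the unrounded norms, ‖Δx‖/‖x‖ = 0.0032
realised/bound (from unrounded values) ≈ 0.0062

0.0032
0.5146


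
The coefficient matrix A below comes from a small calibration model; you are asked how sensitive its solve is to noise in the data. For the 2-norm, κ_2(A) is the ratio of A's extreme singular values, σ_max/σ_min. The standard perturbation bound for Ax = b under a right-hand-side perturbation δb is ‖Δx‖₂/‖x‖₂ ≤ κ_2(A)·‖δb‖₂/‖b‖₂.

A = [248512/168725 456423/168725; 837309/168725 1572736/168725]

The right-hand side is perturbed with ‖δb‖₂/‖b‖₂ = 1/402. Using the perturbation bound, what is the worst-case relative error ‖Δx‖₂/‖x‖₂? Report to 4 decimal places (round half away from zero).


form AᵀA = [1220551321/45549001 2288468160/45549001; 2288468160/45549001 4290912769/45549001] with trace 19070810/157609 and determinant 14641/157609
eigenvalues of AᵀA: λ = (tr ± √(tr²−4·det))/2 = 121, 121/157609
so κ_2 = √(121 / (121/157609)) = 397.0000
perturbation bound = 397.0000·1/402 = 0.9876

0.9876


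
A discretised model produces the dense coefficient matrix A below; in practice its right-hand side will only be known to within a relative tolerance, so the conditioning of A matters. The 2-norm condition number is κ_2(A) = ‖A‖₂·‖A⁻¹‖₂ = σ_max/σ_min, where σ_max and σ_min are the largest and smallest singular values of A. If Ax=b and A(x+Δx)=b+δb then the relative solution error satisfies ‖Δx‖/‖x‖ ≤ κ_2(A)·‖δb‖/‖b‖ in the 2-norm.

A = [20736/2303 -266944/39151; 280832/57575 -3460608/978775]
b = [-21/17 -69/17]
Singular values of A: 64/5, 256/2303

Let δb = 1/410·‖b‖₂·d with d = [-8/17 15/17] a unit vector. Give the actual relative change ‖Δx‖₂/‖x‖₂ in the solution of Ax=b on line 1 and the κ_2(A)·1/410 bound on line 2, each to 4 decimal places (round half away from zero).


0.0034
0.2809

from the listed singular values, σ₁ = 64/5, σ_n = 256/2303
κ = σ_max/σ_min = (64/5)/(256/2303) = 115.1500
perturbation bound = 115.1500·1/410 = 0.2809
solve Ax = b  →  x = [-16.3805 -21.4500]
‖b‖₂ = 4.2426 and ‖x‖₂ = 26.9893
with δb = [-0.0049 0.0091], A·Δx = δb → ‖Δx‖ = 0.0931
dividing the unrounded norms, ‖Δx‖/‖x‖ = 0.0034
tightness: 0.0034 against a bound of 0.2809 (unrounded ratio ≈ 0.0123)


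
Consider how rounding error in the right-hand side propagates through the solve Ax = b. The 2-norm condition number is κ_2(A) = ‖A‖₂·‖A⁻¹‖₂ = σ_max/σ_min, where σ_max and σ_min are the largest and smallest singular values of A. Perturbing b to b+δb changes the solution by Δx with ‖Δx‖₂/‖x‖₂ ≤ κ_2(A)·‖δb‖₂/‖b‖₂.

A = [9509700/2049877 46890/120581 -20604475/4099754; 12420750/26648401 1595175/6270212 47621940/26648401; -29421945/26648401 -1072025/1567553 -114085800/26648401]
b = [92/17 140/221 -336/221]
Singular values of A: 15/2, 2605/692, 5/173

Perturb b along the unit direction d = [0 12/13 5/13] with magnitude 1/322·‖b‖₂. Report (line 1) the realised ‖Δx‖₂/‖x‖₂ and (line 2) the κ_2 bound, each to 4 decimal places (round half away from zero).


from the listed singular values, σ₁ = 15/2, σ_n = 5/173
condition number: (15/2) ÷ (5/173) = 259.5000
perturbation bound = 259.5000·1/322 = 0.8059
solve Ax = b  →  x = [1.1657 0.2332 0.0172]
‖b‖ = 5.6569, ‖x‖ = 1.1889
Δx = A⁻¹·δb where δb = 1/322·5.6569·d; ‖Δx‖ = 0.6078
relative error = 0.5113
so the bound overstates the realised error by a factor of ≈ 1.5763 (computed from the unrounded values)

0.5113
0.8059


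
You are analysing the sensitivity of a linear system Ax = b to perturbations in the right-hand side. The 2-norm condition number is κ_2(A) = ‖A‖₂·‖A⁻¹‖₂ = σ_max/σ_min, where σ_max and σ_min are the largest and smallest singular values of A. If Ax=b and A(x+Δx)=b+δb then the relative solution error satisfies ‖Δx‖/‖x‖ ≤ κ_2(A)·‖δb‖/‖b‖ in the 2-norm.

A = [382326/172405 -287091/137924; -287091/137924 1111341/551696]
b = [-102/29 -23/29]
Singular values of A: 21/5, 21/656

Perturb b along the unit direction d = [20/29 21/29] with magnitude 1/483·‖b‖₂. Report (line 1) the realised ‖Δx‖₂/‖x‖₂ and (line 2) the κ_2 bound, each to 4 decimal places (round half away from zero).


from the listed singular values, σ₁ = 21/5, σ_n = 21/656
κ_2(A) = (21/5) / (21/656) = 131.2000
perturbation bound = 131.2000·1/483 = 0.2716
solve Ax = b  →  x = [-64.9754 -67.5337]
2-norm of b is 3.6056; of x, 93.7155
Δx = A⁻¹·δb where δb = 1/483·3.6056·d; ‖Δx‖ = 0.2332
realised ‖Δx‖/‖x‖ = 0.0025
so the bound overstates the realised error by a factor of ≈ 109.1664 (computed from the unrounded values)

0.0025
0.2716


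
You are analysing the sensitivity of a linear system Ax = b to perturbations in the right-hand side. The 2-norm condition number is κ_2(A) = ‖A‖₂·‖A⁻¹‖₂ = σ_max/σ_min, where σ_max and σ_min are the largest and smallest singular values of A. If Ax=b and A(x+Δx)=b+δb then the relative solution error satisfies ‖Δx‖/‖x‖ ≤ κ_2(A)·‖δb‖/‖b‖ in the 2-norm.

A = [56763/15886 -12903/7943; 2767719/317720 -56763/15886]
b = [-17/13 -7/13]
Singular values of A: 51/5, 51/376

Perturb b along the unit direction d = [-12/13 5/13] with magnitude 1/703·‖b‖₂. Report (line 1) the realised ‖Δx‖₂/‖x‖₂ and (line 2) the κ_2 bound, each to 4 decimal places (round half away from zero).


0.0020
0.1070

largest singular value 51/5, smallest 51/376
condition number: (51/5) ÷ (51/376) = 75.2000
κ_2(A)·‖δb‖/‖b‖ = 0.1070
solve Ax = b  →  x = [2.7451 6.8431]
‖b‖ = 1.4142, ‖x‖ = 7.3732
δb = ε·‖b‖·d = [-0.0019 0.0008]; solving A·Δx = δb gives ‖Δx‖ = 0.0148
relative error = 0.0020
tightness: 0.0020 against a bound of 0.1070 (unrounded ratio ≈ 0.0188)


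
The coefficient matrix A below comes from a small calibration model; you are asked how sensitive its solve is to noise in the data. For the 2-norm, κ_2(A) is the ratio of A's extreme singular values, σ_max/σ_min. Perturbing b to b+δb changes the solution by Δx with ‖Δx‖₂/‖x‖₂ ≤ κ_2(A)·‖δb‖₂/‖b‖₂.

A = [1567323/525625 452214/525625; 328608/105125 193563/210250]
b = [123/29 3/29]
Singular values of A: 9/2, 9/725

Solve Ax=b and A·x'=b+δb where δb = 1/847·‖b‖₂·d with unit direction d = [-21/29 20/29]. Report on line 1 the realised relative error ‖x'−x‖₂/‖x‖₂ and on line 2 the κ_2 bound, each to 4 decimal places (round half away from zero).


largest singular value 9/2, smallest 9/725
condition number: (9/2) ÷ (9/725) = 362.5000
κ_2(A)·‖δb‖/‖b‖ = 0.4280
solve Ax = b  →  x = [68.3067 -231.8133]
‖b‖₂ = 4.2426 and ‖x‖₂ = 241.6676
with δb = [-0.0036 0.0035], A·Δx = δb → ‖Δx‖ = 0.4035
dividing the unrounded norms, ‖Δx‖/‖x‖ = 0.0017
so the bound overstates the realised error by a factor of ≈ 256.3272 (computed from the unrounded values)

0.0017
0.4280


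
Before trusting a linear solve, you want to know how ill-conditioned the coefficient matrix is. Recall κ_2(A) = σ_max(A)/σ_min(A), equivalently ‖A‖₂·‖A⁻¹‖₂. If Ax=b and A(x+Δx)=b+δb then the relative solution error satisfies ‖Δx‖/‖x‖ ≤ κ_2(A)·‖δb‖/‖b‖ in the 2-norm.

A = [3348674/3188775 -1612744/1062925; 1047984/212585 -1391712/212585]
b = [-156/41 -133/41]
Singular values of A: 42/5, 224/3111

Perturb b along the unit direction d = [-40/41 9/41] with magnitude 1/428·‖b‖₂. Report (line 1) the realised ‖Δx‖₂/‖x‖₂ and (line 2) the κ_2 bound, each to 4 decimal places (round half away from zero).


from the listed singular values, σ₁ = 42/5, σ_n = 224/3111
κ_2(A) = (42/5) / (224/3111) = 116.6625
bound on ‖Δx‖/‖x‖: κ·ε = 116.6625·1/428 = 0.2726
solve Ax = b  →  x = [33.0464 25.3801]
2-norm of b is 5.0000; of x, 41.6679
re-solving with b+δb shifts x by Δx of norm 0.1622
realised ‖Δx‖/‖x‖ = 0.0039
tightness: 0.0039 against a bound of 0.2726 (unrounded ratio ≈ 0.0143)

0.0039
0.2726
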